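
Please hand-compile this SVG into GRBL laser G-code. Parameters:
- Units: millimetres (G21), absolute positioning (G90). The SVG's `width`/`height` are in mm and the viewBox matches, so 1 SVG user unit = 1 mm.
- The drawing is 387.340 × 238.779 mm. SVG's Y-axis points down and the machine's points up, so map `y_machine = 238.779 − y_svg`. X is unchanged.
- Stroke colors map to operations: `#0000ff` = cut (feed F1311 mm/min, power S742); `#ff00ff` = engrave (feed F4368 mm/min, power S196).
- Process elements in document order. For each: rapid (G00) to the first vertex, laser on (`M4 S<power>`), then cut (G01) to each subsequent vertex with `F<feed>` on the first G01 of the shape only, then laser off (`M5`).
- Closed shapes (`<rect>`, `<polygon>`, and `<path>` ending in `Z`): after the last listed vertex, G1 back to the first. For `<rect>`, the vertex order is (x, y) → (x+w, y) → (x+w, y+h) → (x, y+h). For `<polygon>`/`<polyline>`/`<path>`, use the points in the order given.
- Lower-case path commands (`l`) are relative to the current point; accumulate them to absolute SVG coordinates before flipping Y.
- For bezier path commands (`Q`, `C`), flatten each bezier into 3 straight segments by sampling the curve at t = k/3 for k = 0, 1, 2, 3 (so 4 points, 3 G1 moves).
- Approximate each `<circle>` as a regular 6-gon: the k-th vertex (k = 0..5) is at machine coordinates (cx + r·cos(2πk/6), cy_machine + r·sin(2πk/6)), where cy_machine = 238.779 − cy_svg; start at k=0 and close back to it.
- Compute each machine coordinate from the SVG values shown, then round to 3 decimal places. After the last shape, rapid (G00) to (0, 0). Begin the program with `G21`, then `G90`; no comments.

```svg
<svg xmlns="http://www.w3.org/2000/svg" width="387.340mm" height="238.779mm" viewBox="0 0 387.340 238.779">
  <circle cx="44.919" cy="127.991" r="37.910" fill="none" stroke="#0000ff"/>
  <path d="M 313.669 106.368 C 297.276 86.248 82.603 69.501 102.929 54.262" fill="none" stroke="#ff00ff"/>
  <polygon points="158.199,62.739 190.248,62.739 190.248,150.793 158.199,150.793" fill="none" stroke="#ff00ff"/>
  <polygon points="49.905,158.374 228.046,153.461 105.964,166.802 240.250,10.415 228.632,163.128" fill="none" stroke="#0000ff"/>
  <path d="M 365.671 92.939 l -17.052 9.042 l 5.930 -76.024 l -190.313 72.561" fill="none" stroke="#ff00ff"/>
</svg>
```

G21
G90
G00 X82.829 Y110.788
M4 S742
G01 X63.874 Y143.619 F1311
G01 X25.964 Y143.619
G01 X7.009 Y110.788
G01 X25.964 Y77.957
G01 X63.874 Y77.957
G01 X82.829 Y110.788
M5
G00 X313.669 Y132.411
M4 S196
G01 X247.230 Y151.476 F4368
G01 X144.889 Y168.706
G01 X102.929 Y184.517
M5
G00 X158.199 Y176.040
M4 S196
G01 X190.248 Y176.040 F4368
G01 X190.248 Y87.986
G01 X158.199 Y87.986
G01 X158.199 Y176.040
M5
G00 X49.905 Y80.405
M4 S742
G01 X228.046 Y85.318 F1311
G01 X105.964 Y71.977
G01 X240.250 Y228.364
G01 X228.632 Y75.651
G01 X49.905 Y80.405
M5
G00 X365.671 Y145.840
M4 S196
G01 X348.619 Y136.798 F4368
G01 X354.549 Y212.822
G01 X164.236 Y140.261
M5
G00 X0.000 Y0.000

viewBox `0 0 387.340 238.779` with mm width/height → 1 unit = 1 mm. Flip: y_m = 238.779 − y_svg.

**Shape 1** — `<circle>` circle, stroke `#0000ff` → cut (S742, F1311). Machine vertices: (82.829,110.788) → (63.874,143.619) → (25.964,143.619) → (7.009,110.788) → (25.964,77.957) → (63.874,77.957) → (82.829,110.788). Closed: final G1 returns to the first vertex.

**Shape 2** — `<path>` cubic bezier, stroke `#ff00ff` → engrave (S196, F4368). Control points (SVG): P0=(313.669,106.368), P1=(297.276,86.248), P2=(82.603,69.501), P3=(102.929,54.262); sampled at t=k/3. Machine vertices: (313.669,132.411) → (247.230,151.476) → (144.889,168.706) → (102.929,184.517). Open path.

**Shape 3** — `<polygon>` rectangle, stroke `#ff00ff` → engrave (S196, F4368). Machine vertices: (158.199,176.040) → (190.248,176.040) → (190.248,87.986) → (158.199,87.986) → (158.199,176.040). Closed: final G1 returns to the first vertex.

**Shape 4** — `<polygon>` closed polygon, stroke `#0000ff` → cut (S742, F1311). Machine vertices: (49.905,80.405) → (228.046,85.318) → (105.964,71.977) → (240.250,228.364) → (228.632,75.651) → (49.905,80.405). Closed: final G1 returns to the first vertex.

**Shape 5** — `<path>` open polyline, stroke `#ff00ff` → engrave (S196, F4368). Machine vertices: (365.671,145.840) → (348.619,136.798) → (354.549,212.822) → (164.236,140.261). Open path.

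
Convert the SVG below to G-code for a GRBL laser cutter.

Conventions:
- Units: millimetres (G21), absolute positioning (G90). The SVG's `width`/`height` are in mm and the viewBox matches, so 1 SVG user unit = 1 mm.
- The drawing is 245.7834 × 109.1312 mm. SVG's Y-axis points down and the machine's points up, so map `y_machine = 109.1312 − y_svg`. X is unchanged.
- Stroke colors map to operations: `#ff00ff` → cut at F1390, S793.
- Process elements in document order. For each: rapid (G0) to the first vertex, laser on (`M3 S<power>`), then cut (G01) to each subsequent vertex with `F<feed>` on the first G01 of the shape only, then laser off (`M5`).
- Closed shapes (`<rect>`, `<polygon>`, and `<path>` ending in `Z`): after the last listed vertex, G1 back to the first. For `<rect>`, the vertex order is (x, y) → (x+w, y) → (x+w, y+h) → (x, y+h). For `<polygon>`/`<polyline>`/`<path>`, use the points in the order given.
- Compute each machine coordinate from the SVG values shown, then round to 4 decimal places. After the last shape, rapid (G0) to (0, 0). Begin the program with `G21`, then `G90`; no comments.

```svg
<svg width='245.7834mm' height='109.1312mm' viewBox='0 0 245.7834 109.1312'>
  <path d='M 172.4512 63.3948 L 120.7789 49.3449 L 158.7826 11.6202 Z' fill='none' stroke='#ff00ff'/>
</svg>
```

G21
G90
G0 X172.4512 Y45.7364
M3 S793
G01 X120.7789 Y59.7863 F1390
G01 X158.7826 Y97.5110
G01 X172.4512 Y45.7364
M5
G0 X0.0000 Y0.0000

1 u = 1 mm; y_m = 109.1312 − y.

[1] `<path>` regular polygon, #ff00ff→cut S793 F1390: (172.4512,45.7364) → (120.7789,59.7863) → (158.7826,97.5110) → (172.4512,45.7364) (closed)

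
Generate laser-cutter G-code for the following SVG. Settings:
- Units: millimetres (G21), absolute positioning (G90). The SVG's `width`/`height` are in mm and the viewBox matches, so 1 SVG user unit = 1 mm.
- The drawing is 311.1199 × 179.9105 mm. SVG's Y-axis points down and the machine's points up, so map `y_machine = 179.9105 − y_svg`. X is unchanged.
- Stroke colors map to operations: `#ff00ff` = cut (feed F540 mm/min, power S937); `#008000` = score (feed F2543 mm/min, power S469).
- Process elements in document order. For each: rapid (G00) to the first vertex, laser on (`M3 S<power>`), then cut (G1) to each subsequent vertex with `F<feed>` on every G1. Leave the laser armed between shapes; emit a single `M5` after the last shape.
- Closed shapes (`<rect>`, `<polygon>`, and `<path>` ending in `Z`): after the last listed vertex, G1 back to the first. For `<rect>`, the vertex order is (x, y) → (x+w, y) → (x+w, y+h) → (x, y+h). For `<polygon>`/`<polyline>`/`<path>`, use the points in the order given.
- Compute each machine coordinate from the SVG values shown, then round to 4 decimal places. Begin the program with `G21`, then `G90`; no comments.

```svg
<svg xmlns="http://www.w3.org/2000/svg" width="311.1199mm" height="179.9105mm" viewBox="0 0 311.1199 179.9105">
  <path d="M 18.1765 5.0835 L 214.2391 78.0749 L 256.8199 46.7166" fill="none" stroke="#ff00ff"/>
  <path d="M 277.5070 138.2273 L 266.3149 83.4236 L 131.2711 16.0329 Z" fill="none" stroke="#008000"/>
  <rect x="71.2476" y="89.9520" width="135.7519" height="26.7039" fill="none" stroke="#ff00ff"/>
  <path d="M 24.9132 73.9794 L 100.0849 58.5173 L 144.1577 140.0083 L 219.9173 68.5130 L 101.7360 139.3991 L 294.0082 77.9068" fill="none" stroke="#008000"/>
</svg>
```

Since the viewBox matches the mm dimensions, user units are millimetres directly. The only transform is the Y-flip y_m = 179.9105 − y_svg.

Shape 1 is a open polyline drawn with `<path>`. Its stroke #ff00ff means cut at S937, F540. After flipping Y the toolpath is (18.1765,174.8270) → (214.2391,101.8356) → (256.8199,133.1939).

Shape 2 is a closed polygon drawn with `<path>`. Its stroke #008000 means score at S469, F2543. After flipping Y the toolpath is (277.5070,41.6832) → (266.3149,96.4869) → (131.2711,163.8776) → (277.5070,41.6832), returning to the start.

Shape 3 is a rectangle drawn with `<rect>`. Its stroke #ff00ff means cut at S937, F540. After flipping Y the toolpath is (71.2476,89.9585) → (206.9995,89.9585) → (206.9995,63.2546) → (71.2476,63.2546) → (71.2476,89.9585), returning to the start.

Shape 4 is a open polyline drawn with `<path>`. Its stroke #008000 means score at S469, F2543. After flipping Y the toolpath is (24.9132,105.9311) → (100.0849,121.3932) → (144.1577,39.9022) → (219.9173,111.3975) → (101.7360,40.5114) → (294.0082,102.0037).

G21
G90
G00 X18.1765 Y174.8270
M3 S937
G1 X214.2391 Y101.8356 F540
G1 X256.8199 Y133.1939 F540
G00 X277.5070 Y41.6832
M3 S469
G1 X266.3149 Y96.4869 F2543
G1 X131.2711 Y163.8776 F2543
G1 X277.5070 Y41.6832 F2543
G00 X71.2476 Y89.9585
M3 S937
G1 X206.9995 Y89.9585 F540
G1 X206.9995 Y63.2546 F540
G1 X71.2476 Y63.2546 F540
G1 X71.2476 Y89.9585 F540
G00 X24.9132 Y105.9311
M3 S469
G1 X100.0849 Y121.3932 F2543
G1 X144.1577 Y39.9022 F2543
G1 X219.9173 Y111.3975 F2543
G1 X101.7360 Y40.5114 F2543
G1 X294.0082 Y102.0037 F2543
M5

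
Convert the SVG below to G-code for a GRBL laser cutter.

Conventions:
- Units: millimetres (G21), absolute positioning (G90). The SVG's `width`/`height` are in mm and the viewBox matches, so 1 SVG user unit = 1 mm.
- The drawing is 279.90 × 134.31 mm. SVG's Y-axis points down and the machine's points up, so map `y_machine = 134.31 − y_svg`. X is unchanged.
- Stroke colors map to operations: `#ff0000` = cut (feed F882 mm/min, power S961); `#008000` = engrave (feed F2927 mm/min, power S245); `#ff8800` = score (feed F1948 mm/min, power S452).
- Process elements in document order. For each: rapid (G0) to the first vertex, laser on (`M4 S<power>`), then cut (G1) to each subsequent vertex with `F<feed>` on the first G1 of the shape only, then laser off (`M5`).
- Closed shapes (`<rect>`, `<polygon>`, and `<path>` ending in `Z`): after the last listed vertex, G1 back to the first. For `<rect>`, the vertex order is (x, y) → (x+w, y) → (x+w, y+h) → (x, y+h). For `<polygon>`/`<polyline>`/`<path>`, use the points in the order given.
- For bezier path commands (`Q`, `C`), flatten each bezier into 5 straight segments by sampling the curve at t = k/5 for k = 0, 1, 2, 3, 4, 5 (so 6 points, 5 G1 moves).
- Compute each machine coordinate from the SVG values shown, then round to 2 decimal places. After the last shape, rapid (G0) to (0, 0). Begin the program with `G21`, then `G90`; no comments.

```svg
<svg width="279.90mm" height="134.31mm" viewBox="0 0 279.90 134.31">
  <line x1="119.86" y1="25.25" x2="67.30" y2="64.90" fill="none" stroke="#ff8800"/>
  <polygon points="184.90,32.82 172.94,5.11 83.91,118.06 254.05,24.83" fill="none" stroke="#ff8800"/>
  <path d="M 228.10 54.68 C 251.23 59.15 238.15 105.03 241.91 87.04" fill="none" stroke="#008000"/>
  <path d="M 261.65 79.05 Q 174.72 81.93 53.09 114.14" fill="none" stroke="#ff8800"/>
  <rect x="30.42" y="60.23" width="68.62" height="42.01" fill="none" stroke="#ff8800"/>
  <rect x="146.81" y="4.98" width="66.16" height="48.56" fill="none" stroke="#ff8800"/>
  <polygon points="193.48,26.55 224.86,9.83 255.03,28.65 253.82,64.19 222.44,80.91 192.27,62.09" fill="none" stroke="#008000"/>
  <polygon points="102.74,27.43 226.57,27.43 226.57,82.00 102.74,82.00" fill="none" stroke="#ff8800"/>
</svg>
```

Since the viewBox matches the mm dimensions, user units are millimetres directly. The only transform is the Y-flip y_m = 134.31 − y_svg.

Shape 1 is a line segment drawn with `<line>`. Its stroke #ff8800 means score at S452, F1948. After flipping Y the toolpath is (119.86,109.06) → (67.30,69.41).

Shape 2 is a closed polygon drawn with `<polygon>`. Its stroke #ff8800 means score at S452, F1948. After flipping Y the toolpath is (184.90,101.49) → (172.94,129.20) → (83.91,16.25) → (254.05,109.48) → (184.90,101.49), returning to the start.

Shape 3 is a cubic bezier drawn with `<path>`. Its stroke #008000 means engrave at S245, F2927. After flipping Y the toolpath is (228.10,79.63) → (238.06,72.82) → (241.87,61.13) → (242.09,49.60) → (241.25,43.30) → (241.91,47.27).

Shape 4 is a quadratic bezier drawn with `<path>`. Its stroke #ff8800 means score at S452, F1948. After flipping Y the toolpath is (261.65,55.26) → (225.49,52.93) → (186.55,48.26) → (144.84,41.25) → (100.35,31.88) → (53.09,20.17).

Shape 5 is a rectangle drawn with `<rect>`. Its stroke #ff8800 means score at S452, F1948. After flipping Y the toolpath is (30.42,74.08) → (99.04,74.08) → (99.04,32.07) → (30.42,32.07) → (30.42,74.08), returning to the start.

Shape 6 is a rectangle drawn with `<rect>`. Its stroke #ff8800 means score at S452, F1948. After flipping Y the toolpath is (146.81,129.33) → (212.97,129.33) → (212.97,80.77) → (146.81,80.77) → (146.81,129.33), returning to the start.

Shape 7 is a regular polygon drawn with `<polygon>`. Its stroke #008000 means engrave at S245, F2927. After flipping Y the toolpath is (193.48,107.76) → (224.86,124.48) → (255.03,105.66) → (253.82,70.12) → (222.44,53.40) → (192.27,72.22) → (193.48,107.76), returning to the start.

Shape 8 is a rectangle drawn with `<polygon>`. Its stroke #ff8800 means score at S452, F1948. After flipping Y the toolpath is (102.74,106.88) → (226.57,106.88) → (226.57,52.31) → (102.74,52.31) → (102.74,106.88), returning to the start.

G21
G90
G0 X119.86 Y109.06
M4 S452
G1 X67.30 Y69.41 F1948
M5
G0 X184.90 Y101.49
M4 S452
G1 X172.94 Y129.20 F1948
G1 X83.91 Y16.25
G1 X254.05 Y109.48
G1 X184.90 Y101.49
M5
G0 X228.10 Y79.63
M4 S245
G1 X238.06 Y72.82 F2927
G1 X241.87 Y61.13
G1 X242.09 Y49.60
G1 X241.25 Y43.30
G1 X241.91 Y47.27
M5
G0 X261.65 Y55.26
M4 S452
G1 X225.49 Y52.93 F1948
G1 X186.55 Y48.26
G1 X144.84 Y41.25
G1 X100.35 Y31.88
G1 X53.09 Y20.17
M5
G0 X30.42 Y74.08
M4 S452
G1 X99.04 Y74.08 F1948
G1 X99.04 Y32.07
G1 X30.42 Y32.07
G1 X30.42 Y74.08
M5
G0 X146.81 Y129.33
M4 S452
G1 X212.97 Y129.33 F1948
G1 X212.97 Y80.77
G1 X146.81 Y80.77
G1 X146.81 Y129.33
M5
G0 X193.48 Y107.76
M4 S245
G1 X224.86 Y124.48 F2927
G1 X255.03 Y105.66
G1 X253.82 Y70.12
G1 X222.44 Y53.40
G1 X192.27 Y72.22
G1 X193.48 Y107.76
M5
G0 X102.74 Y106.88
M4 S452
G1 X226.57 Y106.88 F1948
G1 X226.57 Y52.31
G1 X102.74 Y52.31
G1 X102.74 Y106.88
M5
G0 X0.00 Y0.00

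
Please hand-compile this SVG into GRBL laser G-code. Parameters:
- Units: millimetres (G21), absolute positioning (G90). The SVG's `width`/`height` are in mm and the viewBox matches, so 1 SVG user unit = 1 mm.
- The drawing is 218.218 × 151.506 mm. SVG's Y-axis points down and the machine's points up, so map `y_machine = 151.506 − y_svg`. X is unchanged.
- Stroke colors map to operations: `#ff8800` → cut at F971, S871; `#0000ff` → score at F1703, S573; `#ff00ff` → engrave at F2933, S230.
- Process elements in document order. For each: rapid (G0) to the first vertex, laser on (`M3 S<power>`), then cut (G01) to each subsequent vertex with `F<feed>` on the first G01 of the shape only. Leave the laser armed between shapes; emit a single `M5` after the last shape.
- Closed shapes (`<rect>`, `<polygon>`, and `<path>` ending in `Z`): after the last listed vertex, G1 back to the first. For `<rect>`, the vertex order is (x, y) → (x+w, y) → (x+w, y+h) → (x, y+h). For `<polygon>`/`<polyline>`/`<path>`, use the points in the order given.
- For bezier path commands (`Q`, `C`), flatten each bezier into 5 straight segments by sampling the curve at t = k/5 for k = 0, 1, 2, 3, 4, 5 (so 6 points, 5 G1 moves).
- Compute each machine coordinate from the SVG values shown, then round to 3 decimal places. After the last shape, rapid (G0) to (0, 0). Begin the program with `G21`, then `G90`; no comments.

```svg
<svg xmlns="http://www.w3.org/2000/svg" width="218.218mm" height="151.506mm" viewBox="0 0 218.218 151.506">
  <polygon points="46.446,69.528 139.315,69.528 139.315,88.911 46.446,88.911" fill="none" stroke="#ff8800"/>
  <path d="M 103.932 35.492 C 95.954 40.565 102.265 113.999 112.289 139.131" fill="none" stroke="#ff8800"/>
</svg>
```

viewBox `0 0 218.218 151.506` with mm width/height → 1 unit = 1 mm. Flip: y_m = 151.506 − y_svg.

**Shape 1** — `<polygon>` rectangle, stroke `#ff8800` → cut (S871, F971). Machine vertices: (46.446,81.978) → (139.315,81.978) → (139.315,62.595) → (46.446,62.595) → (46.446,81.978). Closed: final G1 returns to the first vertex.

**Shape 2** — `<path>` cubic bezier, stroke `#ff8800` → cut (S871, F971). Control points (SVG): P0=(103.932,35.492), P1=(95.954,40.565), P2=(102.265,113.999), P3=(112.289,139.131); sampled at t=k/5. Machine vertices: (103.932,116.014) → (100.775,105.700) → (100.540,84.580) → (102.719,58.252) → (106.805,32.317) → (112.289,12.375). Open path.

G21
G90
G0 X46.446 Y81.978
M3 S871
G01 X139.315 Y81.978 F971
G01 X139.315 Y62.595
G01 X46.446 Y62.595
G01 X46.446 Y81.978
G0 X103.932 Y116.014
M3 S871
G01 X100.775 Y105.700 F971
G01 X100.540 Y84.580
G01 X102.719 Y58.252
G01 X106.805 Y32.317
G01 X112.289 Y12.375
M5
G0 X0.000 Y0.000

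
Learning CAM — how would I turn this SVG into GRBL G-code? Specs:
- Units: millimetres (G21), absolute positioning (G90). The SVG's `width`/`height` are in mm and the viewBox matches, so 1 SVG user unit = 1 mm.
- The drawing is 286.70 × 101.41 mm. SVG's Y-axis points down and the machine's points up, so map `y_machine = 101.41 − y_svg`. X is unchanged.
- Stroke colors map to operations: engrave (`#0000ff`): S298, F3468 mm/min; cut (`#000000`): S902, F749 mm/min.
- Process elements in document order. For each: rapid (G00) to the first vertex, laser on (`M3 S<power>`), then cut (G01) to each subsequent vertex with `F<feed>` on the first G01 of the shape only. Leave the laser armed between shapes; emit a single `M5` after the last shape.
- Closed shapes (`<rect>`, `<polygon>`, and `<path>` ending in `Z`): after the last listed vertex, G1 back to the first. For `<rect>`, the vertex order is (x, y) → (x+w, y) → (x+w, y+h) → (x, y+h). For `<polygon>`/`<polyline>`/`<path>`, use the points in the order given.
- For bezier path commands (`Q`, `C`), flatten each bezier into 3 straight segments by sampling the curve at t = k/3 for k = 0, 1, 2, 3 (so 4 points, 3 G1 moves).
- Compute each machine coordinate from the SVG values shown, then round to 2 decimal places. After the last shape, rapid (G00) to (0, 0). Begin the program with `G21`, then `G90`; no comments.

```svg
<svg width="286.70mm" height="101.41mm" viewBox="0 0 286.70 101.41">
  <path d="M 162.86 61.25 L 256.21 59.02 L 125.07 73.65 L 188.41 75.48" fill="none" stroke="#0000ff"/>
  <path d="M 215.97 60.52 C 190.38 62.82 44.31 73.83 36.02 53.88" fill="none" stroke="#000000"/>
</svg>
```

1 u = 1 mm; y_m = 101.41 − y.

[1] `<path>` open polyline, #0000ff→engrave S298 F3468: (162.86,40.16) → (256.21,42.39) → (125.07,27.76) → (188.41,25.93)

[2] `<path>` cubic bezier, #000000→cut S902 F749: (215.97,40.89) → (159.79,37.16) → (80.67,36.43) → (36.02,47.53)

G21
G90
G00 X162.86 Y40.16
M3 S298
G01 X256.21 Y42.39 F3468
G01 X125.07 Y27.76
G01 X188.41 Y25.93
G00 X215.97 Y40.89
M3 S902
G01 X159.79 Y37.16 F749
G01 X80.67 Y36.43
G01 X36.02 Y47.53
M5
G00 X0.00 Y0.00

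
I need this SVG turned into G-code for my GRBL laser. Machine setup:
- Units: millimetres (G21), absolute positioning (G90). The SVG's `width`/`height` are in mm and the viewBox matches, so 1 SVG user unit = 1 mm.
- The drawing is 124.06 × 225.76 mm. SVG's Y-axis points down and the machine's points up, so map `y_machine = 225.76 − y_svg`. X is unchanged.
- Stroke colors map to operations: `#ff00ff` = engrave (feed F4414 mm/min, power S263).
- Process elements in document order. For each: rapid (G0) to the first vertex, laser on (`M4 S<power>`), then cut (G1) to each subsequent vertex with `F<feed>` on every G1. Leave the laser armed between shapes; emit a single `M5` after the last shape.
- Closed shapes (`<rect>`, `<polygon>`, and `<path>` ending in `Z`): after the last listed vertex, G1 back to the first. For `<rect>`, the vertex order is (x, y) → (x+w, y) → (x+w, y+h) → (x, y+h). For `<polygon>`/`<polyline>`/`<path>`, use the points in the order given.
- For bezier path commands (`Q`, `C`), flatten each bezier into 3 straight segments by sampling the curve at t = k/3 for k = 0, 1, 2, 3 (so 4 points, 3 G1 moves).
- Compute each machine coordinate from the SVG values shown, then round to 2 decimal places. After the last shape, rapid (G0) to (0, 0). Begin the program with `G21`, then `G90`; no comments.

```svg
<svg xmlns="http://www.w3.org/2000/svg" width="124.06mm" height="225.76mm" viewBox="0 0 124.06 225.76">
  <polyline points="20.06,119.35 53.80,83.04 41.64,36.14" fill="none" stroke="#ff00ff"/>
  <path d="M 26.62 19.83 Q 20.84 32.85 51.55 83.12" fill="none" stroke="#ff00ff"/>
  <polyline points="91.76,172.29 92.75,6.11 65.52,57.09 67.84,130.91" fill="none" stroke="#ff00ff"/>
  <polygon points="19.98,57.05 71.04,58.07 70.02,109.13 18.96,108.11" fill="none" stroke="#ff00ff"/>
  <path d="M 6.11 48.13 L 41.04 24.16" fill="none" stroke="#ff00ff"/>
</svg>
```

G21
G90
G0 X20.06 Y106.41
M4 S263
G1 X53.80 Y142.72 F4414
G1 X41.64 Y189.62 F4414
G0 X26.62 Y205.93
M4 S263
G1 X26.82 Y193.11 F4414
G1 X35.13 Y172.01 F4414
G1 X51.55 Y142.64 F4414
G0 X91.76 Y53.47
M4 S263
G1 X92.75 Y219.65 F4414
G1 X65.52 Y168.67 F4414
G1 X67.84 Y94.85 F4414
G0 X19.98 Y168.71
M4 S263
G1 X71.04 Y167.69 F4414
G1 X70.02 Y116.63 F4414
G1 X18.96 Y117.65 F4414
G1 X19.98 Y168.71 F4414
G0 X6.11 Y177.63
M4 S263
G1 X41.04 Y201.60 F4414
M5
G0 X0.00 Y0.00

viewBox `0 0 124.06 225.76` with mm width/height → 1 unit = 1 mm. Flip: y_m = 225.76 − y_svg.

**Shape 1** — `<polyline>` open polyline, stroke `#ff00ff` → engrave (S263, F4414). Machine vertices: (20.06,106.41) → (53.80,142.72) → (41.64,189.62). Open path.

**Shape 2** — `<path>` quadratic bezier, stroke `#ff00ff` → engrave (S263, F4414). Control points (SVG): P0=(26.62,19.83), P1=(20.84,32.85), P2=(51.55,83.12); sampled at t=k/3. Machine vertices: (26.62,205.93) → (26.82,193.11) → (35.13,172.01) → (51.55,142.64). Open path.

**Shape 3** — `<polyline>` open polyline, stroke `#ff00ff` → engrave (S263, F4414). Machine vertices: (91.76,53.47) → (92.75,219.65) → (65.52,168.67) → (67.84,94.85). Open path.

**Shape 4** — `<polygon>` regular polygon, stroke `#ff00ff` → engrave (S263, F4414). Machine vertices: (19.98,168.71) → (71.04,167.69) → (70.02,116.63) → (18.96,117.65) → (19.98,168.71). Closed: final G1 returns to the first vertex.

**Shape 5** — `<path>` line segment, stroke `#ff00ff` → engrave (S263, F4414). Machine vertices: (6.11,177.63) → (41.04,201.60). Open path.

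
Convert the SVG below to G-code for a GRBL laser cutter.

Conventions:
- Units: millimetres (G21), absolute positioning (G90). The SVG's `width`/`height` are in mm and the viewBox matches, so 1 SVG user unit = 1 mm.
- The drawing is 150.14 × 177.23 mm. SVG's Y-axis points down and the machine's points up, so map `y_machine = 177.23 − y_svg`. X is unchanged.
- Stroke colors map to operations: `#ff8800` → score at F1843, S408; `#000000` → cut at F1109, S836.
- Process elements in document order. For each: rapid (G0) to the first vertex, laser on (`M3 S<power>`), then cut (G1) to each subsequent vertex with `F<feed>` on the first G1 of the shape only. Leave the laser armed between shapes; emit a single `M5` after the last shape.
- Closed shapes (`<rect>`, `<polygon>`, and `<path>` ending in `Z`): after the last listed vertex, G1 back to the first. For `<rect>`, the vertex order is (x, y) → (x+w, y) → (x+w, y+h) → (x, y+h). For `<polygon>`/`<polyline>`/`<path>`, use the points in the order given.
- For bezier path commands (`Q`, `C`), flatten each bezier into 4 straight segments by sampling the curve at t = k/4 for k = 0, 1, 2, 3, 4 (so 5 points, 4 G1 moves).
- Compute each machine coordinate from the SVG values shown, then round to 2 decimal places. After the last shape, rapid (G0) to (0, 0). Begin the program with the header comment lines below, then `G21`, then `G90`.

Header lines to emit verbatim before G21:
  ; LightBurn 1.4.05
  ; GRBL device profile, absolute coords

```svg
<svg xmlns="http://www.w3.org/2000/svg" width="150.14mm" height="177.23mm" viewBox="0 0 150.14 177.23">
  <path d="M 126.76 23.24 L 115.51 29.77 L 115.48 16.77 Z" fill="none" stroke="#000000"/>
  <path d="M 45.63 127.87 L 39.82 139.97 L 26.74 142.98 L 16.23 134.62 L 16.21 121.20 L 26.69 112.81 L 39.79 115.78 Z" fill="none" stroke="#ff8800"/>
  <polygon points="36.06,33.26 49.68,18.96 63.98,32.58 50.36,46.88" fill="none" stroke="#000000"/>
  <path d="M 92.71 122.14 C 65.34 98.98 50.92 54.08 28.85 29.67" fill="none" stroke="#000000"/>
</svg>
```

1 u = 1 mm; y_m = 177.23 − y.

[1] `<path>` regular polygon, #000000→cut S836 F1109: (126.76,153.99) → (115.51,147.46) → (115.48,160.46) → (126.76,153.99) (closed)

[2] `<path>` regular polygon, #ff8800→score S408 F1843: (45.63,49.36) → (39.82,37.26) → (26.74,34.25) → (16.23,42.61) → (16.21,56.03) → (26.69,64.42) → (39.79,61.45) → (45.63,49.36) (closed)

[3] `<polygon>` regular polygon, #000000→cut S836 F1109: (36.06,143.97) → (49.68,158.27) → (63.98,144.65) → (50.36,130.35) → (36.06,143.97) (closed)

[4] `<path>` cubic bezier, #000000→cut S836 F1109: (92.71,55.09) → (74.29,75.88) → (58.79,100.86) → (44.29,126.07) → (28.85,147.56)

; LightBurn 1.4.05
; GRBL device profile, absolute coords
G21
G90
G0 X126.76 Y153.99
M3 S836
G1 X115.51 Y147.46 F1109
G1 X115.48 Y160.46
G1 X126.76 Y153.99
G0 X45.63 Y49.36
M3 S408
G1 X39.82 Y37.26 F1843
G1 X26.74 Y34.25
G1 X16.23 Y42.61
G1 X16.21 Y56.03
G1 X26.69 Y64.42
G1 X39.79 Y61.45
G1 X45.63 Y49.36
G0 X36.06 Y143.97
M3 S836
G1 X49.68 Y158.27 F1109
G1 X63.98 Y144.65
G1 X50.36 Y130.35
G1 X36.06 Y143.97
G0 X92.71 Y55.09
M3 S836
G1 X74.29 Y75.88 F1109
G1 X58.79 Y100.86
G1 X44.29 Y126.07
G1 X28.85 Y147.56
M5
G0 X0.00 Y0.00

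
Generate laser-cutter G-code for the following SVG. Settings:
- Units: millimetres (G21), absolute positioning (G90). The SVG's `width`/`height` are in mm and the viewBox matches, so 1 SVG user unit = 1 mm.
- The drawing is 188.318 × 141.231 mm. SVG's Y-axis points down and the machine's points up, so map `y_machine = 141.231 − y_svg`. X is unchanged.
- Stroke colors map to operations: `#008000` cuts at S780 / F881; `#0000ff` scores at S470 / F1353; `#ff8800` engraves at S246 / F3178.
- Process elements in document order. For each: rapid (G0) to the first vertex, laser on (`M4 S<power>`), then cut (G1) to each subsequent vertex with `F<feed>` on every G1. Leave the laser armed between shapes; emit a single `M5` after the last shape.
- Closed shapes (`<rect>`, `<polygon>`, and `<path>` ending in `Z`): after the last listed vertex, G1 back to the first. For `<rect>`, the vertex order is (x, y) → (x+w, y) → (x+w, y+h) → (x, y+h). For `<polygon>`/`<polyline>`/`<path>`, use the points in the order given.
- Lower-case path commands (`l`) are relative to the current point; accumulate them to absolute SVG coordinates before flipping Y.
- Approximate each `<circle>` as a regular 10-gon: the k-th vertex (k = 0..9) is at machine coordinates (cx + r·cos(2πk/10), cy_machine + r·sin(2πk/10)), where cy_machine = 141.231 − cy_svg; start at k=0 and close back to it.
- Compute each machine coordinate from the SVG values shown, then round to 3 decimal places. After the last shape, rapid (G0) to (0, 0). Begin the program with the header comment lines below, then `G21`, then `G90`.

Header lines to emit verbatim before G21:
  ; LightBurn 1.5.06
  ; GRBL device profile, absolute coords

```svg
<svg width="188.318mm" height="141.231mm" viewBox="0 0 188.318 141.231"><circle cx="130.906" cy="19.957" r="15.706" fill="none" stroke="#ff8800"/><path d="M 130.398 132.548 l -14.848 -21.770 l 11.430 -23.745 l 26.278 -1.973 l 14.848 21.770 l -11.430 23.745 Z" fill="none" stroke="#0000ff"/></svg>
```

; LightBurn 1.5.06
; GRBL device profile, absolute coords
G21
G90
G0 X146.612 Y121.274
M4 S246
G1 X143.612 Y130.506 F3178
G1 X135.759 Y136.211 F3178
G1 X126.053 Y136.211 F3178
G1 X118.200 Y130.506 F3178
G1 X115.200 Y121.274 F3178
G1 X118.200 Y112.042 F3178
G1 X126.053 Y106.337 F3178
G1 X135.759 Y106.337 F3178
G1 X143.612 Y112.042 F3178
G1 X146.612 Y121.274 F3178
G0 X130.398 Y8.683
M4 S470
G1 X115.550 Y30.453 F1353
G1 X126.980 Y54.198 F1353
G1 X153.258 Y56.171 F1353
G1 X168.106 Y34.401 F1353
G1 X156.676 Y10.656 F1353
G1 X130.398 Y8.683 F1353
M5
G0 X0.000 Y0.000

1 u = 1 mm; y_m = 141.231 − y.

[1] `<circle>` circle, #ff8800→engrave S246 F3178: (146.612,121.274) → (143.612,130.506) → (135.759,136.211) → (126.053,136.211) → (118.200,130.506) → (115.200,121.274) → (118.200,112.042) → (126.053,106.337) → (135.759,106.337) → (143.612,112.042) → (146.612,121.274) (closed)

[2] `<path>` regular polygon, #0000ff→score S470 F1353: (130.398,8.683) → (115.550,30.453) → (126.980,54.198) → (153.258,56.171) → (168.106,34.401) → (156.676,10.656) → (130.398,8.683) (closed)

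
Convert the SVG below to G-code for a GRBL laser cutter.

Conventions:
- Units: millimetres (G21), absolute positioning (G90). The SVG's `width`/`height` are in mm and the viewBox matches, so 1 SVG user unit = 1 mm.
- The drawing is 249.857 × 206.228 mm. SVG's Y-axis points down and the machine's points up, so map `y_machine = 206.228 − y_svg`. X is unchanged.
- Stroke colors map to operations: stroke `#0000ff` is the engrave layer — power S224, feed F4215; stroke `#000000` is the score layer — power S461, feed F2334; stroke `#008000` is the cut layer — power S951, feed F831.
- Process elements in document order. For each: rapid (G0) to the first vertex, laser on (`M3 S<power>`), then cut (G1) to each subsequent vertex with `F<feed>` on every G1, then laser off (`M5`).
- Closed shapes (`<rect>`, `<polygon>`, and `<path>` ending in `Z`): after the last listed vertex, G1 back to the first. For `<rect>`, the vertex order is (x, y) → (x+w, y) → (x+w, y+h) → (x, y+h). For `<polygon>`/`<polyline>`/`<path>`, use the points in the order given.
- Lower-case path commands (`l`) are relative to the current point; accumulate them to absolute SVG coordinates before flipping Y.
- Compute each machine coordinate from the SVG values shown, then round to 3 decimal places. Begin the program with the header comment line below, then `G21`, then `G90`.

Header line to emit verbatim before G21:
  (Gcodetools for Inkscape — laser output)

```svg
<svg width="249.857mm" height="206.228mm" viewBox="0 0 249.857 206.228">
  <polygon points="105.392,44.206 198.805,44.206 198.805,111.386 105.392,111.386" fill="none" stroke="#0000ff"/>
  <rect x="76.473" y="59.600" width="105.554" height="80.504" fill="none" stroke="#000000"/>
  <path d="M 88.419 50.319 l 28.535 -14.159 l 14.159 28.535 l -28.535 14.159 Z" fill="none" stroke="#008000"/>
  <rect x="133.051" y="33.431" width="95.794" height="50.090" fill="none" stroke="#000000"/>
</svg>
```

viewBox `0 0 249.857 206.228` with mm width/height → 1 unit = 1 mm. Flip: y_m = 206.228 − y_svg.

**Shape 1** — `<polygon>` rectangle, stroke `#0000ff` → engrave (S224, F4215). Machine vertices: (105.392,162.022) → (198.805,162.022) → (198.805,94.842) → (105.392,94.842) → (105.392,162.022). Closed: final G1 returns to the first vertex.

**Shape 2** — `<rect>` rectangle, stroke `#000000` → score (S461, F2334). Machine vertices: (76.473,146.628) → (182.027,146.628) → (182.027,66.124) → (76.473,66.124) → (76.473,146.628). Closed: final G1 returns to the first vertex.

**Shape 3** — `<path>` regular polygon, stroke `#008000` → cut (S951, F831). Machine vertices: (88.419,155.909) → (116.954,170.068) → (131.113,141.533) → (102.578,127.374) → (88.419,155.909). Closed: final G1 returns to the first vertex.

**Shape 4** — `<rect>` rectangle, stroke `#000000` → score (S461, F2334). Machine vertices: (133.051,172.797) → (228.845,172.797) → (228.845,122.707) → (133.051,122.707) → (133.051,172.797). Closed: final G1 returns to the first vertex.

(Gcodetools for Inkscape — laser output)
G21
G90
G0 X105.392 Y162.022
M3 S224
G1 X198.805 Y162.022 F4215
G1 X198.805 Y94.842 F4215
G1 X105.392 Y94.842 F4215
G1 X105.392 Y162.022 F4215
M5
G0 X76.473 Y146.628
M3 S461
G1 X182.027 Y146.628 F2334
G1 X182.027 Y66.124 F2334
G1 X76.473 Y66.124 F2334
G1 X76.473 Y146.628 F2334
M5
G0 X88.419 Y155.909
M3 S951
G1 X116.954 Y170.068 F831
G1 X131.113 Y141.533 F831
G1 X102.578 Y127.374 F831
G1 X88.419 Y155.909 F831
M5
G0 X133.051 Y172.797
M3 S461
G1 X228.845 Y172.797 F2334
G1 X228.845 Y122.707 F2334
G1 X133.051 Y122.707 F2334
G1 X133.051 Y172.797 F2334
M5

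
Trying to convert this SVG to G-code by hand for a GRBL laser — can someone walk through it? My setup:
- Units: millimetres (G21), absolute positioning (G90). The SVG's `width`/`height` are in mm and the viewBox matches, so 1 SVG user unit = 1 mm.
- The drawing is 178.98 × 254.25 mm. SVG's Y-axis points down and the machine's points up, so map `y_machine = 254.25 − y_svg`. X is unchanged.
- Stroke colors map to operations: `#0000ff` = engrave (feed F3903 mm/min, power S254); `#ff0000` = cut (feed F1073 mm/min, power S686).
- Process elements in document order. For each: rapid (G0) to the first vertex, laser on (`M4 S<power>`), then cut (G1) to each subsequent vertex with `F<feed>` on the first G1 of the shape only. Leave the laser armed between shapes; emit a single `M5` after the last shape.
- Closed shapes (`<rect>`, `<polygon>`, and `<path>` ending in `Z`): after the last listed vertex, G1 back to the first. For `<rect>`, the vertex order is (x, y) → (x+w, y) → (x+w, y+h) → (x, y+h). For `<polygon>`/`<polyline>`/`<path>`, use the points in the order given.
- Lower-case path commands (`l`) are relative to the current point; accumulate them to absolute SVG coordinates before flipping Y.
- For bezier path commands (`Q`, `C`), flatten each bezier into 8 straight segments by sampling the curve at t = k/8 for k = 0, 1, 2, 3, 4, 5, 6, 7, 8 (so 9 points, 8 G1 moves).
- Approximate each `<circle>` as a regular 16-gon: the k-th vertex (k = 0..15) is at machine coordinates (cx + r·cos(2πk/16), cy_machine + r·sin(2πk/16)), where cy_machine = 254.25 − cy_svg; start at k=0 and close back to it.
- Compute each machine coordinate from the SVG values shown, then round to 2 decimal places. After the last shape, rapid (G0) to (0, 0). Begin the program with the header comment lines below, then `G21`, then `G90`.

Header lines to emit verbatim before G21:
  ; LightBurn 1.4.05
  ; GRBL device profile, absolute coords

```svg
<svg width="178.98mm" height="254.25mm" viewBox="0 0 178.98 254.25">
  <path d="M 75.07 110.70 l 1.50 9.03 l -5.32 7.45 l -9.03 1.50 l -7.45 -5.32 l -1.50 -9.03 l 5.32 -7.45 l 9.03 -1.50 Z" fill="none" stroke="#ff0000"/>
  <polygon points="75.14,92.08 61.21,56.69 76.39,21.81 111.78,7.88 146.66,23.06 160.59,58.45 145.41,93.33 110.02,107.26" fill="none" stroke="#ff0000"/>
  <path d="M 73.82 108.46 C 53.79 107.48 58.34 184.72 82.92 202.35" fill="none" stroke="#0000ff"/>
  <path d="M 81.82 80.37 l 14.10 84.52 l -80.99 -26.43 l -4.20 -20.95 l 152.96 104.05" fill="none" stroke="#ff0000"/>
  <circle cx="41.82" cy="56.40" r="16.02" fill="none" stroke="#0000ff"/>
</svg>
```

viewBox `0 0 178.98 254.25` with mm width/height → 1 unit = 1 mm. Flip: y_m = 254.25 − y_svg.

**Shape 1** — `<path>` regular polygon, stroke `#ff0000` → cut (S686, F1073). Machine vertices: (75.07,143.55) → (76.57,134.52) → (71.25,127.07) → (62.22,125.57) → (54.77,130.89) → (53.27,139.92) → (58.59,147.37) → (67.62,148.87) → (75.07,143.55). Closed: final G1 returns to the first vertex.

**Shape 2** — `<polygon>` regular polygon, stroke `#ff0000` → cut (S686, F1073). Machine vertices: (75.14,162.17) → (61.21,197.56) → (76.39,232.44) → (111.78,246.37) → (146.66,231.19) → (160.59,195.80) → (145.41,160.92) → (110.02,146.99) → (75.14,162.17). Closed: final G1 returns to the first vertex.

**Shape 3** — `<path>` cubic bezier, stroke `#0000ff` → engrave (S254, F3903). Control points (SVG): P0=(73.82,108.46), P1=(53.79,107.48), P2=(58.34,184.72), P3=(82.92,202.35); sampled at t=k/8. Machine vertices: (73.82,145.79) → (67.45,142.76) → (63.34,134.01) → (61.42,121.16) → (61.64,105.82) → (63.96,89.61) → (68.31,74.15) → (74.65,61.04) → (82.92,51.90). Open path.

**Shape 4** — `<path>` open polyline, stroke `#ff0000` → cut (S686, F1073). Machine vertices: (81.82,173.88) → (95.92,89.36) → (14.93,115.79) → (10.73,136.74) → (163.69,32.69). Open path.

**Shape 5** — `<circle>` circle, stroke `#0000ff` → engrave (S254, F3903). Machine vertices: (57.84,197.85) → (56.62,203.98) → (53.15,209.18) → (47.95,212.65) → (41.82,213.87) → (35.69,212.65) → (30.49,209.18) → (27.02,203.98) → (25.80,197.85) → (27.02,191.72) → (30.49,186.52) → (35.69,183.05) → (41.82,181.83) → (47.95,183.05) → (53.15,186.52) → (56.62,191.72) → (57.84,197.85). Closed: final G1 returns to the first vertex.

; LightBurn 1.4.05
; GRBL device profile, absolute coords
G21
G90
G0 X75.07 Y143.55
M4 S686
G1 X76.57 Y134.52 F1073
G1 X71.25 Y127.07
G1 X62.22 Y125.57
G1 X54.77 Y130.89
G1 X53.27 Y139.92
G1 X58.59 Y147.37
G1 X67.62 Y148.87
G1 X75.07 Y143.55
G0 X75.14 Y162.17
M4 S686
G1 X61.21 Y197.56 F1073
G1 X76.39 Y232.44
G1 X111.78 Y246.37
G1 X146.66 Y231.19
G1 X160.59 Y195.80
G1 X145.41 Y160.92
G1 X110.02 Y146.99
G1 X75.14 Y162.17
G0 X73.82 Y145.79
M4 S254
G1 X67.45 Y142.76 F3903
G1 X63.34 Y134.01
G1 X61.42 Y121.16
G1 X61.64 Y105.82
G1 X63.96 Y89.61
G1 X68.31 Y74.15
G1 X74.65 Y61.04
G1 X82.92 Y51.90
G0 X81.82 Y173.88
M4 S686
G1 X95.92 Y89.36 F1073
G1 X14.93 Y115.79
G1 X10.73 Y136.74
G1 X163.69 Y32.69
G0 X57.84 Y197.85
M4 S254
G1 X56.62 Y203.98 F3903
G1 X53.15 Y209.18
G1 X47.95 Y212.65
G1 X41.82 Y213.87
G1 X35.69 Y212.65
G1 X30.49 Y209.18
G1 X27.02 Y203.98
G1 X25.80 Y197.85
G1 X27.02 Y191.72
G1 X30.49 Y186.52
G1 X35.69 Y183.05
G1 X41.82 Y181.83
G1 X47.95 Y183.05
G1 X53.15 Y186.52
G1 X56.62 Y191.72
G1 X57.84 Y197.85
M5
G0 X0.00 Y0.00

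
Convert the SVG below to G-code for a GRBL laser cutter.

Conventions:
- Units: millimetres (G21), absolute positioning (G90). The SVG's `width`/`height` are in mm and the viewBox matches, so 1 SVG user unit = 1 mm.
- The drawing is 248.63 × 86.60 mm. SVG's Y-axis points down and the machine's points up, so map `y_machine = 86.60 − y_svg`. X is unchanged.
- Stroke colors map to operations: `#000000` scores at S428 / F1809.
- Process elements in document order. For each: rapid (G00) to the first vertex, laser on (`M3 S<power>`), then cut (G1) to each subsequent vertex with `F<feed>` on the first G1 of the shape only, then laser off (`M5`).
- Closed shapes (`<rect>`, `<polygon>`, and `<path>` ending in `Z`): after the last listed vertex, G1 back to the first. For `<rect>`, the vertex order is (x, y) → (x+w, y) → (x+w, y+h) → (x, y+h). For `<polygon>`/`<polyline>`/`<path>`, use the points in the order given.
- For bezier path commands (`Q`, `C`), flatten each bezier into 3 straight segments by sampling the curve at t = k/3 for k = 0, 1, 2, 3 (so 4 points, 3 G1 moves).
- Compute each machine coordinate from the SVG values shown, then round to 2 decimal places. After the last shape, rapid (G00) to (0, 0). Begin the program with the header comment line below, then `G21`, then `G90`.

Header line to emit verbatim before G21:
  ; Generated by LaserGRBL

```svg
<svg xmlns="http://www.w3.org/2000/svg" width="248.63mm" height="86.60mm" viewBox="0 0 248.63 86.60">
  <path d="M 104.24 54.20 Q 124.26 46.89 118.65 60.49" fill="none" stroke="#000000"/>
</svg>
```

1 u = 1 mm; y_m = 86.60 − y.

[1] `<path>` quadratic bezier, #000000→score S428 F1809: (104.24,32.40) → (114.74,34.95) → (119.54,32.85) → (118.65,26.11)

; Generated by LaserGRBL
G21
G90
G00 X104.24 Y32.40
M3 S428
G1 X114.74 Y34.95 F1809
G1 X119.54 Y32.85
G1 X118.65 Y26.11
M5
G00 X0.00 Y0.00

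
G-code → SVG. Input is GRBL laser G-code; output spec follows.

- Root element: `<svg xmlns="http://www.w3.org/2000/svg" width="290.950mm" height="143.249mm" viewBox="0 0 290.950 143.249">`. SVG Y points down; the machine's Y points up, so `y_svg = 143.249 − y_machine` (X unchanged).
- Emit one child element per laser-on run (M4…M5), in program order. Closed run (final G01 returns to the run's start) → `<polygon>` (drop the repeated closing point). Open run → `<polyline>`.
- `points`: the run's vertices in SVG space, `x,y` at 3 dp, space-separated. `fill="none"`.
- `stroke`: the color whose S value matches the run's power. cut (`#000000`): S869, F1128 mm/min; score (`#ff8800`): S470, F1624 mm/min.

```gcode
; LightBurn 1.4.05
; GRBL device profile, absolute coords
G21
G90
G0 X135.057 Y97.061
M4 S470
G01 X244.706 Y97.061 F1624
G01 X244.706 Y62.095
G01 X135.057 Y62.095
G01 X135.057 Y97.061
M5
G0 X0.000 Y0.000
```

<svg xmlns="http://www.w3.org/2000/svg" width="290.950mm" height="143.249mm" viewBox="0 0 290.950 143.249">
  <polygon points="135.057,46.188 244.706,46.188 244.706,81.154 135.057,81.154" fill="none" stroke="#ff8800"/>
</svg>

Each laser-on run becomes one SVG element. Flip Y back into SVG space with y_svg = 143.249 − y_machine. Every run uses S470, so all elements get stroke `#ff8800` (score).

Run 1: The run returns to its start, so emit a `<polygon>` with points (Y-flipped): 135.057,46.188 244.706,46.188 244.706,81.154 135.057,81.154.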